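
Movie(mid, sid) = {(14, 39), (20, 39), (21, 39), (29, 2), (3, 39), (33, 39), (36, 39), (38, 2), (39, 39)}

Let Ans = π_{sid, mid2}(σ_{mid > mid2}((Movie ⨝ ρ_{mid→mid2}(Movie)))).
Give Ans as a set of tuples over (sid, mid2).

ρ[mid→mid2]: schema becomes (mid2, sid); tuples unchanged.
Movie ⋈ ρ_{mid→mid2}(Movie) (natural join on sid): {(14, 39, 14), (14, 39, 20), (14, 39, 21), (14, 39, 3), (14, 39, 33), (14, 39, 36), (14, 39, 39), (20, 39, 14), (20, 39, 20), (20, 39, 21), (20, 39, 3), (20, 39, 33), (20, 39, 36), (20, 39, 39), (21, 39, 14), (21, 39, 20), (21, 39, 21), (21, 39, 3), (21, 39, 33), (21, 39, 36), (21, 39, 39), (29, 2, 29), (29, 2, 38), (3, 39, 14), (3, 39, 20), (3, 39, 21), (3, 39, 3), (3, 39, 33), (3, 39, 36), (3, 39, 39), (33, 39, 14), (33, 39, 20), (33, 39, 21), (33, 39, 3), (33, 39, 33), (33, 39, 36), (33, 39, 39), (36, 39, 14), (36, 39, 20), (36, 39, 21), (36, 39, 3), (36, 39, 33), (36, 39, 36), (36, 39, 39), (38, 2, 29), (38, 2, 38), (39, 39, 14), (39, 39, 20), (39, 39, 21), (39, 39, 3), (39, 39, 33), (39, 39, 36), (39, 39, 39)}
Selection mid > mid2: {(14, 39, 3), (20, 39, 14), (20, 39, 3), (21, 39, 14), (21, 39, 20), (21, 39, 3), (33, 39, 14), (33, 39, 20), (33, 39, 21), (33, 39, 3), (36, 39, 14), (36, 39, 20), (36, 39, 21), (36, 39, 3), (36, 39, 33), (38, 2, 29), (39, 39, 14), (39, 39, 20), (39, 39, 21), (39, 39, 3), (39, 39, 33), (39, 39, 36)}
π_{sid, mid2} gives {(2, 29), (39, 14), (39, 20), (39, 21), (39, 3), (39, 33), (39, 36)} (15 duplicate(s) eliminated).

{(2, 29), (39, 14), (39, 20), (39, 21), (39, 3), (39, 33), (39, 36)}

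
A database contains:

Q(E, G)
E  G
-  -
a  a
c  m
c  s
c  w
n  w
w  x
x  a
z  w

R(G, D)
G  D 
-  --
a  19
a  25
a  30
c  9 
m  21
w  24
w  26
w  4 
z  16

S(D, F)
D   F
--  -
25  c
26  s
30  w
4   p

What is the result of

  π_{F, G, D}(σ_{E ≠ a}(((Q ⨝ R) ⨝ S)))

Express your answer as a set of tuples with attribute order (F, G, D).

Joining Q and R on G yields {(a, a, 19), (a, a, 25), (a, a, 30), (c, m, 21), (c, w, 24), (c, w, 26), (c, w, 4), (n, w, 24), (n, w, 26), (n, w, 4), (x, a, 19), (x, a, 25), (x, a, 30), (z, w, 24), (z, w, 26), (z, w, 4)}.
Joining (Q ⨝ R) and S on D yields {(a, a, 25, c), (a, a, 30, w), (c, w, 26, s), (c, w, 4, p), (n, w, 26, s), (n, w, 4, p), (x, a, 25, c), (x, a, 30, w), (z, w, 26, s), (z, w, 4, p)}.
Apply σ_{E ≠ a}; surviving tuples: {(c, w, 26, s), (c, w, 4, p), (n, w, 26, s), (n, w, 4, p), (x, a, 25, c), (x, a, 30, w), (z, w, 26, s), (z, w, 4, p)}
π_{F, G, D} gives {(c, a, 25), (p, w, 4), (s, w, 26), (w, a, 30)} (4 duplicate(s) eliminated).

{(c, a, 25), (p, w, 4), (s, w, 26), (w, a, 30)}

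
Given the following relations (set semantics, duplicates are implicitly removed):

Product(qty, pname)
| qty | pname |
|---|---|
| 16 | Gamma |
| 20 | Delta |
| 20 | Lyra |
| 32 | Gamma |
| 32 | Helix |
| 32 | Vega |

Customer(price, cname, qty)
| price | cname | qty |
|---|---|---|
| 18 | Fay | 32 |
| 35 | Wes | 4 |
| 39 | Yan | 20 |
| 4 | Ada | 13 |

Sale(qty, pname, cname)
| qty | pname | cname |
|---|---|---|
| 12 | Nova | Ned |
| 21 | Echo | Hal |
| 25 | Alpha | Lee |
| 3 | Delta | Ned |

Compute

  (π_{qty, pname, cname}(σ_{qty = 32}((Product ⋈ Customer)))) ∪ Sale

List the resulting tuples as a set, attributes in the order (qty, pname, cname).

{(12, Nova, Ned), (21, Echo, Hal), (25, Alpha, Lee), (3, Delta, Ned), (32, Gamma, Fay), (32, Helix, Fay), (32, Vega, Fay)}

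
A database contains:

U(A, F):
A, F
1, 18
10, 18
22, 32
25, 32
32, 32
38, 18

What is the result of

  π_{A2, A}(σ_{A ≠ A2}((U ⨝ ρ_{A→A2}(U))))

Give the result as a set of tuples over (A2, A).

ρ[A→A2]: schema becomes (A2, F); tuples unchanged.
U ⋈ ρ_{A→A2}(U) (natural join on F): {(1, 18, 1), (1, 18, 10), (1, 18, 38), (10, 18, 1), (10, 18, 10), (10, 18, 38), (22, 32, 22), (22, 32, 25), (22, 32, 32), (25, 32, 22), (25, 32, 25), (25, 32, 32), (32, 32, 22), (32, 32, 25), (32, 32, 32), (38, 18, 1), (38, 18, 10), (38, 18, 38)}
σ[A ≠ A2]: keep tuples satisfying A ≠ A2 → {(1, 18, 10), (1, 18, 38), (10, 18, 1), (10, 18, 38), (22, 32, 25), (22, 32, 32), (25, 32, 22), (25, 32, 32), (32, 32, 22), (32, 32, 25), (38, 18, 1), (38, 18, 10)}
π_{A2, A} gives {(1, 10), (1, 38), (10, 1), (10, 38), (22, 25), (22, 32), (25, 22), (25, 32), (32, 22), (32, 25), (38, 1), (38, 10)}.

{(1, 10), (1, 38), (10, 1), (10, 38), (22, 25), (22, 32), (25, 22), (25, 32), (32, 22), (32, 25), (38, 1), (38, 10)}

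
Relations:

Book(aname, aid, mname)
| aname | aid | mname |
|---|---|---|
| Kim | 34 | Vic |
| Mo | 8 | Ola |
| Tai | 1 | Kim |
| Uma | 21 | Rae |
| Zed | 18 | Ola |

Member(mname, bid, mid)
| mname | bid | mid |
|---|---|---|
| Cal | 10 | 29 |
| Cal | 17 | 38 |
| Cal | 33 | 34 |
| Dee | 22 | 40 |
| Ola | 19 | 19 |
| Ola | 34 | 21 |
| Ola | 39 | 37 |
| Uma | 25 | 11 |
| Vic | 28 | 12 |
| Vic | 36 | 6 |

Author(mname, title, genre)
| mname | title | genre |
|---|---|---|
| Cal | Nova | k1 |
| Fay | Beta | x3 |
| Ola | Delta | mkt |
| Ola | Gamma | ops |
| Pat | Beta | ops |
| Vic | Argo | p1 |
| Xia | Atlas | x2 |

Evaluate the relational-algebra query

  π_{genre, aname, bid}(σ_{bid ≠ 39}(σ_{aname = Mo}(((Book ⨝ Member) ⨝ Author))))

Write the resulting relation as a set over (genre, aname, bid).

Natural join on mname: {(Kim, 34, Vic, 28, 12), (Kim, 34, Vic, 36, 6), (Mo, 8, Ola, 19, 19), (Mo, 8, Ola, 34, 21), (Mo, 8, Ola, 39, 37), (Zed, 18, Ola, 19, 19), (Zed, 18, Ola, 34, 21), (Zed, 18, Ola, 39, 37)}
Natural join on mname: {(Kim, 34, Vic, 28, 12, Argo, p1), (Kim, 34, Vic, 36, 6, Argo, p1), (Mo, 8, Ola, 19, 19, Delta, mkt), (Mo, 8, Ola, 19, 19, Gamma, ops), (Mo, 8, Ola, 34, 21, Delta, mkt), (Mo, 8, Ola, 34, 21, Gamma, ops), (Mo, 8, Ola, 39, 37, Delta, mkt), (Mo, 8, Ola, 39, 37, Gamma, ops), (Zed, 18, Ola, 19, 19, Delta, mkt), (Zed, 18, Ola, 19, 19, Gamma, ops), (Zed, 18, Ola, 34, 21, Delta, mkt), (Zed, 18, Ola, 34, 21, Gamma, ops), (Zed, 18, Ola, 39, 37, Delta, mkt), (Zed, 18, Ola, 39, 37, Gamma, ops)}
σ[aname = Mo]: keep tuples satisfying aname = Mo → {(Mo, 8, Ola, 19, 19, Delta, mkt), (Mo, 8, Ola, 19, 19, Gamma, ops), (Mo, 8, Ola, 34, 21, Delta, mkt), (Mo, 8, Ola, 34, 21, Gamma, ops), (Mo, 8, Ola, 39, 37, Delta, mkt), (Mo, 8, Ola, 39, 37, Gamma, ops)}
σ[bid ≠ 39]: keep tuples satisfying bid ≠ 39 → {(Mo, 8, Ola, 19, 19, Delta, mkt), (Mo, 8, Ola, 19, 19, Gamma, ops), (Mo, 8, Ola, 34, 21, Delta, mkt), (Mo, 8, Ola, 34, 21, Gamma, ops)}
Keep only column(s) genre, aname, bid: {(mkt, Mo, 19), (mkt, Mo, 34), (ops, Mo, 19), (ops, Mo, 34)}

{(mkt, Mo, 19), (mkt, Mo, 34), (ops, Mo, 19), (ops, Mo, 34)}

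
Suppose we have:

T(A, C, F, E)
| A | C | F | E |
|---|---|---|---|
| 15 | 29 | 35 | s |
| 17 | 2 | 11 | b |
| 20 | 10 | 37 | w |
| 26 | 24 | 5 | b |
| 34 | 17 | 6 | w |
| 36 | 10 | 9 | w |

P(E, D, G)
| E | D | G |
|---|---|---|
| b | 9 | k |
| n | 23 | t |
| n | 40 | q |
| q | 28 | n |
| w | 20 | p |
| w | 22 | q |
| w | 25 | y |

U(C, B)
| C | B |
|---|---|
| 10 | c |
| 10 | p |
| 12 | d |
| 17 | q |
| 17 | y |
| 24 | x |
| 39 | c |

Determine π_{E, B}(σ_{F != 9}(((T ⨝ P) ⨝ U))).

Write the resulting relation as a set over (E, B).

Natural join on E: {(17, 2, 11, b, 9, k), (20, 10, 37, w, 20, p), (20, 10, 37, w, 22, q), (20, 10, 37, w, 25, y), (26, 24, 5, b, 9, k), (34, 17, 6, w, 20, p), (34, 17, 6, w, 22, q), (34, 17, 6, w, 25, y), (36, 10, 9, w, 20, p), (36, 10, 9, w, 22, q), (36, 10, 9, w, 25, y)}
Natural join on C: {(20, 10, 37, w, 20, p, c), (20, 10, 37, w, 20, p, p), (20, 10, 37, w, 22, q, c), (20, 10, 37, w, 22, q, p), (20, 10, 37, w, 25, y, c), (20, 10, 37, w, 25, y, p), (26, 24, 5, b, 9, k, x), (34, 17, 6, w, 20, p, q), (34, 17, 6, w, 20, p, y), (34, 17, 6, w, 22, q, q), (34, 17, 6, w, 22, q, y), (34, 17, 6, w, 25, y, q), (34, 17, 6, w, 25, y, y), (36, 10, 9, w, 20, p, c), (36, 10, 9, w, 20, p, p), (36, 10, 9, w, 22, q, c), (36, 10, 9, w, 22, q, p), (36, 10, 9, w, 25, y, c), (36, 10, 9, w, 25, y, p)}
Filtering on F != 9 leaves {(20, 10, 37, w, 20, p, c), (20, 10, 37, w, 20, p, p), (20, 10, 37, w, 22, q, c), (20, 10, 37, w, 22, q, p), (20, 10, 37, w, 25, y, c), (20, 10, 37, w, 25, y, p), (26, 24, 5, b, 9, k, x), (34, 17, 6, w, 20, p, q), (34, 17, 6, w, 20, p, y), (34, 17, 6, w, 22, q, q), (34, 17, 6, w, 22, q, y), (34, 17, 6, w, 25, y, q), (34, 17, 6, w, 25, y, y)}.
π[E, B]: project onto (E, B) (8 duplicate(s) eliminated) → {(b, x), (w, c), (w, p), (w, q), (w, y)}

{(b, x), (w, c), (w, p), (w, q), (w, y)}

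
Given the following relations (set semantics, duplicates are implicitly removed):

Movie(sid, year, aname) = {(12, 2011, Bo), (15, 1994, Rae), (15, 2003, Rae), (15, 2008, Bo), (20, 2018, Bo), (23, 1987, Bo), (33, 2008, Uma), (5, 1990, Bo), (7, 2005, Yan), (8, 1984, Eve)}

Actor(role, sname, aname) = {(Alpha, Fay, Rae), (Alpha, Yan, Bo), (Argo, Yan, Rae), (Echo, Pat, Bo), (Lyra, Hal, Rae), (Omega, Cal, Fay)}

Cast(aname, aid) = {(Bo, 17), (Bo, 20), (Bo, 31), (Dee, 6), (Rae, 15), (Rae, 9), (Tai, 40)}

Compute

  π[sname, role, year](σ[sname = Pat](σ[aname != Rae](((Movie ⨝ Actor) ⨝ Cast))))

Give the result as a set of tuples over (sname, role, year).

Movie ⋈ Actor (natural join on aname): {(12, 2011, Bo, Alpha, Yan), (12, 2011, Bo, Echo, Pat), (15, 1994, Rae, Alpha, Fay), (15, 1994, Rae, Argo, Yan), (15, 1994, Rae, Lyra, Hal), (15, 2003, Rae, Alpha, Fay), (15, 2003, Rae, Argo, Yan), (15, 2003, Rae, Lyra, Hal), (15, 2008, Bo, Alpha, Yan), (15, 2008, Bo, Echo, Pat), (20, 2018, Bo, Alpha, Yan), (20, 2018, Bo, Echo, Pat), (23, 1987, Bo, Alpha, Yan), (23, 1987, Bo, Echo, Pat), (5, 1990, Bo, Alpha, Yan), (5, 1990, Bo, Echo, Pat)}
(Movie ⨝ Actor) ⋈ Cast (natural join on aname): {(12, 2011, Bo, Alpha, Yan, 17), (12, 2011, Bo, Alpha, Yan, 20), (12, 2011, Bo, Alpha, Yan, 31), (12, 2011, Bo, Echo, Pat, 17), (12, 2011, Bo, Echo, Pat, 20), (12, 2011, Bo, Echo, Pat, 31), (15, 1994, Rae, Alpha, Fay, 15), (15, 1994, Rae, Alpha, Fay, 9), (15, 1994, Rae, Argo, Yan, 15), (15, 1994, Rae, Argo, Yan, 9), (15, 1994, Rae, Lyra, Hal, 15), (15, 1994, Rae, Lyra, Hal, 9), (15, 2003, Rae, Alpha, Fay, 15), (15, 2003, Rae, Alpha, Fay, 9), (15, 2003, Rae, Argo, Yan, 15), (15, 2003, Rae, Argo, Yan, 9), (15, 2003, Rae, Lyra, Hal, 15), (15, 2003, Rae, Lyra, Hal, 9), (15, 2008, Bo, Alpha, Yan, 17), (15, 2008, Bo, Alpha, Yan, 20), (15, 2008, Bo, Alpha, Yan, 31), (15, 2008, Bo, Echo, Pat, 17), (15, 2008, Bo, Echo, Pat, 20), (15, 2008, Bo, Echo, Pat, 31), (20, 2018, Bo, Alpha, Yan, 17), (20, 2018, Bo, Alpha, Yan, 20), (20, 2018, Bo, Alpha, Yan, 31), (20, 2018, Bo, Echo, Pat, 17), (20, 2018, Bo, Echo, Pat, 20), (20, 2018, Bo, Echo, Pat, 31), (23, 1987, Bo, Alpha, Yan, 17), (23, 1987, Bo, Alpha, Yan, 20), (23, 1987, Bo, Alpha, Yan, 31), (23, 1987, Bo, Echo, Pat, 17), (23, 1987, Bo, Echo, Pat, 20), (23, 1987, Bo, Echo, Pat, 31), (5, 1990, Bo, Alpha, Yan, 17), (5, 1990, Bo, Alpha, Yan, 20), (5, 1990, Bo, Alpha, Yan, 31), (5, 1990, Bo, Echo, Pat, 17), (5, 1990, Bo, Echo, Pat, 20), (5, 1990, Bo, Echo, Pat, 31)}
Selection aname != Rae: {(12, 2011, Bo, Alpha, Yan, 17), (12, 2011, Bo, Alpha, Yan, 20), (12, 2011, Bo, Alpha, Yan, 31), (12, 2011, Bo, Echo, Pat, 17), (12, 2011, Bo, Echo, Pat, 20), (12, 2011, Bo, Echo, Pat, 31), (15, 2008, Bo, Alpha, Yan, 17), (15, 2008, Bo, Alpha, Yan, 20), (15, 2008, Bo, Alpha, Yan, 31), (15, 2008, Bo, Echo, Pat, 17), (15, 2008, Bo, Echo, Pat, 20), (15, 2008, Bo, Echo, Pat, 31), (20, 2018, Bo, Alpha, Yan, 17), (20, 2018, Bo, Alpha, Yan, 20), (20, 2018, Bo, Alpha, Yan, 31), (20, 2018, Bo, Echo, Pat, 17), (20, 2018, Bo, Echo, Pat, 20), (20, 2018, Bo, Echo, Pat, 31), (23, 1987, Bo, Alpha, Yan, 17), (23, 1987, Bo, Alpha, Yan, 20), (23, 1987, Bo, Alpha, Yan, 31), (23, 1987, Bo, Echo, Pat, 17), (23, 1987, Bo, Echo, Pat, 20), (23, 1987, Bo, Echo, Pat, 31), (5, 1990, Bo, Alpha, Yan, 17), (5, 1990, Bo, Alpha, Yan, 20), (5, 1990, Bo, Alpha, Yan, 31), (5, 1990, Bo, Echo, Pat, 17), (5, 1990, Bo, Echo, Pat, 20), (5, 1990, Bo, Echo, Pat, 31)}
Selection sname = Pat: {(12, 2011, Bo, Echo, Pat, 17), (12, 2011, Bo, Echo, Pat, 20), (12, 2011, Bo, Echo, Pat, 31), (15, 2008, Bo, Echo, Pat, 17), (15, 2008, Bo, Echo, Pat, 20), (15, 2008, Bo, Echo, Pat, 31), (20, 2018, Bo, Echo, Pat, 17), (20, 2018, Bo, Echo, Pat, 20), (20, 2018, Bo, Echo, Pat, 31), (23, 1987, Bo, Echo, Pat, 17), (23, 1987, Bo, Echo, Pat, 20), (23, 1987, Bo, Echo, Pat, 31), (5, 1990, Bo, Echo, Pat, 17), (5, 1990, Bo, Echo, Pat, 20), (5, 1990, Bo, Echo, Pat, 31)}
π[sname, role, year]: project onto (sname, role, year) (10 duplicate(s) eliminated) → {(Pat, Echo, 1987), (Pat, Echo, 1990), (Pat, Echo, 2008), (Pat, Echo, 2011), (Pat, Echo, 2018)}

{(Pat, Echo, 1987), (Pat, Echo, 1990), (Pat, Echo, 2008), (Pat, Echo, 2011), (Pat, Echo, 2018)}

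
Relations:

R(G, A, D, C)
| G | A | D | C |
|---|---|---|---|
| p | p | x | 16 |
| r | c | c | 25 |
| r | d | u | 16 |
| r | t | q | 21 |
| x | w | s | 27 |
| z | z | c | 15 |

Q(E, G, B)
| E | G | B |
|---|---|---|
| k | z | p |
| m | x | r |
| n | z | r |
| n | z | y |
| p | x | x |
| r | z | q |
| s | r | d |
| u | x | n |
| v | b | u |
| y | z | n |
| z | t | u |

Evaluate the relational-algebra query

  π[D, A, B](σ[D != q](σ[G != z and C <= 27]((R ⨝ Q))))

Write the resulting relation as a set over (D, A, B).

Natural join on G: {(r, c, c, 25, s, d), (r, d, u, 16, s, d), (r, t, q, 21, s, d), (x, w, s, 27, m, r), (x, w, s, 27, p, x), (x, w, s, 27, u, n), (z, z, c, 15, k, p), (z, z, c, 15, n, r), (z, z, c, 15, n, y), (z, z, c, 15, r, q), (z, z, c, 15, y, n)}
Apply σ_{G != z and C <= 27}; surviving tuples: {(r, c, c, 25, s, d), (r, d, u, 16, s, d), (r, t, q, 21, s, d), (x, w, s, 27, m, r), (x, w, s, 27, p, x), (x, w, s, 27, u, n)}
Apply σ_{D != q}; surviving tuples: {(r, c, c, 25, s, d), (r, d, u, 16, s, d), (x, w, s, 27, m, r), (x, w, s, 27, p, x), (x, w, s, 27, u, n)}
Keep only column(s) D, A, B: {(c, c, d), (s, w, n), (s, w, r), (s, w, x), (u, d, d)}

{(c, c, d), (s, w, n), (s, w, r), (s, w, x), (u, d, d)}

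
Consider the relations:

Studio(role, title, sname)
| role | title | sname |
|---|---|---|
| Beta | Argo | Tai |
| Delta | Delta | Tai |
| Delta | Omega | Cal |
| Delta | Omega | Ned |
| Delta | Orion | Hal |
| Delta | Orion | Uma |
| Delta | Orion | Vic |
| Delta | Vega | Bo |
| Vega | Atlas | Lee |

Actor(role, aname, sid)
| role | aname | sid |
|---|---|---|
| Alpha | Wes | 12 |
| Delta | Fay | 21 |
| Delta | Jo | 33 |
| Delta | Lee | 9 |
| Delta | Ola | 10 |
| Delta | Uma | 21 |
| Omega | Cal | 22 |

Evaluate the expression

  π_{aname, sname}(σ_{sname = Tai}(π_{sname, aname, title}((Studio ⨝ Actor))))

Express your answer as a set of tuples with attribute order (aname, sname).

{(Fay, Tai), (Jo, Tai), (Lee, Tai), (Ola, Tai), (Uma, Tai)}

Studio ⋈ Actor (natural join on role): {(Delta, Delta, Tai, Fay, 21), (Delta, Delta, Tai, Jo, 33), (Delta, Delta, Tai, Lee, 9), (Delta, Delta, Tai, Ola, 10), (Delta, Delta, Tai, Uma, 21), (Delta, Omega, Cal, Fay, 21), (Delta, Omega, Cal, Jo, 33), (Delta, Omega, Cal, Lee, 9), (Delta, Omega, Cal, Ola, 10), (Delta, Omega, Cal, Uma, 21), (Delta, Omega, Ned, Fay, 21), (Delta, Omega, Ned, Jo, 33), (Delta, Omega, Ned, Lee, 9), (Delta, Omega, Ned, Ola, 10), (Delta, Omega, Ned, Uma, 21), (Delta, Orion, Hal, Fay, 21), (Delta, Orion, Hal, Jo, 33), (Delta, Orion, Hal, Lee, 9), (Delta, Orion, Hal, Ola, 10), (Delta, Orion, Hal, Uma, 21), (Delta, Orion, Uma, Fay, 21), (Delta, Orion, Uma, Jo, 33), (Delta, Orion, Uma, Lee, 9), (Delta, Orion, Uma, Ola, 10), (Delta, Orion, Uma, Uma, 21), (Delta, Orion, Vic, Fay, 21), (Delta, Orion, Vic, Jo, 33), (Delta, Orion, Vic, Lee, 9), (Delta, Orion, Vic, Ola, 10), (Delta, Orion, Vic, Uma, 21), (Delta, Vega, Bo, Fay, 21), (Delta, Vega, Bo, Jo, 33), (Delta, Vega, Bo, Lee, 9), (Delta, Vega, Bo, Ola, 10), (Delta, Vega, Bo, Uma, 21)}
Projecting to sname, aname, title: {(Bo, Fay, Vega), (Bo, Jo, Vega), (Bo, Lee, Vega), (Bo, Ola, Vega), (Bo, Uma, Vega), (Cal, Fay, Omega), (Cal, Jo, Omega), (Cal, Lee, Omega), (Cal, Ola, Omega), (Cal, Uma, Omega), (Hal, Fay, Orion), (Hal, Jo, Orion), (Hal, Lee, Orion), (Hal, Ola, Orion), (Hal, Uma, Orion), (Ned, Fay, Omega), (Ned, Jo, Omega), (Ned, Lee, Omega), (Ned, Ola, Omega), (Ned, Uma, Omega), (Tai, Fay, Delta), (Tai, Jo, Delta), (Tai, Lee, Delta), (Tai, Ola, Delta), (Tai, Uma, Delta), (Uma, Fay, Orion), (Uma, Jo, Orion), (Uma, Lee, Orion), (Uma, Ola, Orion), (Uma, Uma, Orion), (Vic, Fay, Orion), (Vic, Jo, Orion), (Vic, Lee, Orion), (Vic, Ola, Orion), (Vic, Uma, Orion)}
σ[sname = Tai]: keep tuples satisfying sname = Tai → {(Tai, Fay, Delta), (Tai, Jo, Delta), (Tai, Lee, Delta), (Tai, Ola, Delta), (Tai, Uma, Delta)}
Projecting to aname, sname: {(Fay, Tai), (Jo, Tai), (Lee, Tai), (Ola, Tai), (Uma, Tai)}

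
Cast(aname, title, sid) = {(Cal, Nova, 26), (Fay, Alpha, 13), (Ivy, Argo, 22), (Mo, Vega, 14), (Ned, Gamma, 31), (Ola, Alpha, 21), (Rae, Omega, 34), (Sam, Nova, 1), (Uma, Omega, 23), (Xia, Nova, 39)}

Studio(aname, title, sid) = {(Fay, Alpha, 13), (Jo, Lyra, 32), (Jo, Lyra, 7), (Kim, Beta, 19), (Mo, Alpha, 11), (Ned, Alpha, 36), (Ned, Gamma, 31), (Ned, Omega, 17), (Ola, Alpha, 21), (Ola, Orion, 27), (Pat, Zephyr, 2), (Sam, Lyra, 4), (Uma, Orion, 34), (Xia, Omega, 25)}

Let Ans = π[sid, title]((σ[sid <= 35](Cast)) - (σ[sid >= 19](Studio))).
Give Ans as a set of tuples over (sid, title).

Filtering on sid <= 35 leaves {(Cal, Nova, 26), (Fay, Alpha, 13), (Ivy, Argo, 22), (Mo, Vega, 14), (Ned, Gamma, 31), (Ola, Alpha, 21), (Rae, Omega, 34), (Sam, Nova, 1), (Uma, Omega, 23)}.
Filtering on sid >= 19 leaves {(Jo, Lyra, 32), (Kim, Beta, 19), (Ned, Alpha, 36), (Ned, Gamma, 31), (Ola, Alpha, 21), (Ola, Orion, 27), (Uma, Orion, 34), (Xia, Omega, 25)}.
Difference: {(Cal, Nova, 26), (Fay, Alpha, 13), (Ivy, Argo, 22), (Mo, Vega, 14), (Ned, Gamma, 31), (Ola, Alpha, 21), (Rae, Omega, 34), (Sam, Nova, 1), (Uma, Omega, 23)} with {(Jo, Lyra, 32), (Kim, Beta, 19), (Ned, Alpha, 36), (Ned, Gamma, 31), (Ola, Alpha, 21), (Ola, Orion, 27), (Uma, Orion, 34), (Xia, Omega, 25)} → {(Cal, Nova, 26), (Fay, Alpha, 13), (Ivy, Argo, 22), (Mo, Vega, 14), (Rae, Omega, 34), (Sam, Nova, 1), (Uma, Omega, 23)}
π_{sid, title} gives {(1, Nova), (13, Alpha), (14, Vega), (22, Argo), (23, Omega), (26, Nova), (34, Omega)}.

{(1, Nova), (13, Alpha), (14, Vega), (22, Argo), (23, Omega), (26, Nova), (34, Omega)}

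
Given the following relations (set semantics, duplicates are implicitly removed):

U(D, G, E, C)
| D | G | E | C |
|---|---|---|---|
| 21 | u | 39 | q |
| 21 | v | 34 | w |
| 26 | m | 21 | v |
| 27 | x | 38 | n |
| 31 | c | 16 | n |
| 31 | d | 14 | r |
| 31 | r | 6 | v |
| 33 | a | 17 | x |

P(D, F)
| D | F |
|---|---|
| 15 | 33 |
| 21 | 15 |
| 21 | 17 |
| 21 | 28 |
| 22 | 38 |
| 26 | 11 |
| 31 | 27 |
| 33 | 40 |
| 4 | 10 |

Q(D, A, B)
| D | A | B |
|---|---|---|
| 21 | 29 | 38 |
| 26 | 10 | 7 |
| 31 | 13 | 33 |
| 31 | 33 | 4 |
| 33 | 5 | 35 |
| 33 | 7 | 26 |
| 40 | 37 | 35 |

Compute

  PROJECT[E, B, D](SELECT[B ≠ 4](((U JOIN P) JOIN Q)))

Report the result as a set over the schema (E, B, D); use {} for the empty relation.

{(14, 33, 31), (16, 33, 31), (17, 26, 33), (17, 35, 33), (21, 7, 26), (34, 38, 21), (39, 38, 21), (6, 33, 31)}

U ⋈ P (natural join on D): {(21, u, 39, q, 15), (21, u, 39, q, 17), (21, u, 39, q, 28), (21, v, 34, w, 15), (21, v, 34, w, 17), (21, v, 34, w, 28), (26, m, 21, v, 11), (31, c, 16, n, 27), (31, d, 14, r, 27), (31, r, 6, v, 27), (33, a, 17, x, 40)}
(U JOIN P) ⋈ Q (natural join on D): {(21, u, 39, q, 15, 29, 38), (21, u, 39, q, 17, 29, 38), (21, u, 39, q, 28, 29, 38), (21, v, 34, w, 15, 29, 38), (21, v, 34, w, 17, 29, 38), (21, v, 34, w, 28, 29, 38), (26, m, 21, v, 11, 10, 7), (31, c, 16, n, 27, 13, 33), (31, c, 16, n, 27, 33, 4), (31, d, 14, r, 27, 13, 33), (31, d, 14, r, 27, 33, 4), (31, r, 6, v, 27, 13, 33), (31, r, 6, v, 27, 33, 4), (33, a, 17, x, 40, 5, 35), (33, a, 17, x, 40, 7, 26)}
Apply σ_{B ≠ 4}; surviving tuples: {(21, u, 39, q, 15, 29, 38), (21, u, 39, q, 17, 29, 38), (21, u, 39, q, 28, 29, 38), (21, v, 34, w, 15, 29, 38), (21, v, 34, w, 17, 29, 38), (21, v, 34, w, 28, 29, 38), (26, m, 21, v, 11, 10, 7), (31, c, 16, n, 27, 13, 33), (31, d, 14, r, 27, 13, 33), (31, r, 6, v, 27, 13, 33), (33, a, 17, x, 40, 5, 35), (33, a, 17, x, 40, 7, 26)}
Keep only column(s) E, B, D (4 duplicate(s) eliminated): {(14, 33, 31), (16, 33, 31), (17, 26, 33), (17, 35, 33), (21, 7, 26), (34, 38, 21), (39, 38, 21), (6, 33, 31)}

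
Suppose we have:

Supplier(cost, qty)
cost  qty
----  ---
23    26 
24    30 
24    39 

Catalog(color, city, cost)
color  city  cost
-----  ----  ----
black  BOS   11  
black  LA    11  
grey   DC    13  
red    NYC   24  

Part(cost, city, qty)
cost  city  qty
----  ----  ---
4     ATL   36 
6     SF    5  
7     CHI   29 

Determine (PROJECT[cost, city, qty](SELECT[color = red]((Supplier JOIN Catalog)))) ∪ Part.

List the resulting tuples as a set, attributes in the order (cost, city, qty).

Natural join on cost: {(24, 30, red, NYC), (24, 39, red, NYC)}
Selection color = red: {(24, 30, red, NYC), (24, 39, red, NYC)}
Projecting to cost, city, qty: {(24, NYC, 30), (24, NYC, 39)}
Taking the union: {(24, NYC, 30), (24, NYC, 39), (4, ATL, 36), (6, SF, 5), (7, CHI, 29)}

{(24, NYC, 30), (24, NYC, 39), (4, ATL, 36), (6, SF, 5), (7, CHI, 29)}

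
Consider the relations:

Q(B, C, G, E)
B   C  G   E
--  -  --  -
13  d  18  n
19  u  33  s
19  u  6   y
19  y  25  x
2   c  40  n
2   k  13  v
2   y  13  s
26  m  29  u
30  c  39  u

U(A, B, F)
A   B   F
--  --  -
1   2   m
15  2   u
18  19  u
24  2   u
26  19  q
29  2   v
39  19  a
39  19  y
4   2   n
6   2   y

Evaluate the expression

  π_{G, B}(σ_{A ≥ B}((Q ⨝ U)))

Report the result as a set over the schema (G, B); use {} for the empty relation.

{(13, 2), (25, 19), (33, 19), (40, 2), (6, 19)}

Joining Q and U on B yields {(19, u, 33, s, 18, u), (19, u, 33, s, 26, q), (19, u, 33, s, 39, a), (19, u, 33, s, 39, y), (19, u, 6, y, 18, u), (19, u, 6, y, 26, q), (19, u, 6, y, 39, a), (19, u, 6, y, 39, y), (19, y, 25, x, 18, u), (19, y, 25, x, 26, q), (19, y, 25, x, 39, a), (19, y, 25, x, 39, y), (2, c, 40, n, 1, m), (2, c, 40, n, 15, u), (2, c, 40, n, 24, u), (2, c, 40, n, 29, v), (2, c, 40, n, 4, n), (2, c, 40, n, 6, y), (2, k, 13, v, 1, m), (2, k, 13, v, 15, u), (2, k, 13, v, 24, u), (2, k, 13, v, 29, v), (2, k, 13, v, 4, n), (2, k, 13, v, 6, y), (2, y, 13, s, 1, m), (2, y, 13, s, 15, u), (2, y, 13, s, 24, u), (2, y, 13, s, 29, v), (2, y, 13, s, 4, n), (2, y, 13, s, 6, y)}.
σ[A ≥ B]: keep tuples satisfying A ≥ B → {(19, u, 33, s, 26, q), (19, u, 33, s, 39, a), (19, u, 33, s, 39, y), (19, u, 6, y, 26, q), (19, u, 6, y, 39, a), (19, u, 6, y, 39, y), (19, y, 25, x, 26, q), (19, y, 25, x, 39, a), (19, y, 25, x, 39, y), (2, c, 40, n, 15, u), (2, c, 40, n, 24, u), (2, c, 40, n, 29, v), (2, c, 40, n, 4, n), (2, c, 40, n, 6, y), (2, k, 13, v, 15, u), (2, k, 13, v, 24, u), (2, k, 13, v, 29, v), (2, k, 13, v, 4, n), (2, k, 13, v, 6, y), (2, y, 13, s, 15, u), (2, y, 13, s, 24, u), (2, y, 13, s, 29, v), (2, y, 13, s, 4, n), (2, y, 13, s, 6, y)}
Keep only column(s) G, B (19 duplicate(s) eliminated): {(13, 2), (25, 19), (33, 19), (40, 2), (6, 19)}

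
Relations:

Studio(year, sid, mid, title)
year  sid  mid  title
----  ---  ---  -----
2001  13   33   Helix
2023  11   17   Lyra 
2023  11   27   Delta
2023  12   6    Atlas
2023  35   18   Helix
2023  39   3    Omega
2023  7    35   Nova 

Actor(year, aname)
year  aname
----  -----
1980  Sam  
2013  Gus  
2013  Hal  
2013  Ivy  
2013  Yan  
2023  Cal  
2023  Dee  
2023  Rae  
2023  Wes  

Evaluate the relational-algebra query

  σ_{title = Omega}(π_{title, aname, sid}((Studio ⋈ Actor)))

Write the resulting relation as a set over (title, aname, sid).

{(Omega, Cal, 39), (Omega, Dee, 39), (Omega, Rae, 39), (Omega, Wes, 39)}

Studio ⋈ Actor (natural join on year): {(2023, 11, 17, Lyra, Cal), (2023, 11, 17, Lyra, Dee), (2023, 11, 17, Lyra, Rae), (2023, 11, 17, Lyra, Wes), (2023, 11, 27, Delta, Cal), (2023, 11, 27, Delta, Dee), (2023, 11, 27, Delta, Rae), (2023, 11, 27, Delta, Wes), (2023, 12, 6, Atlas, Cal), (2023, 12, 6, Atlas, Dee), (2023, 12, 6, Atlas, Rae), (2023, 12, 6, Atlas, Wes), (2023, 35, 18, Helix, Cal), (2023, 35, 18, Helix, Dee), (2023, 35, 18, Helix, Rae), (2023, 35, 18, Helix, Wes), (2023, 39, 3, Omega, Cal), (2023, 39, 3, Omega, Dee), (2023, 39, 3, Omega, Rae), (2023, 39, 3, Omega, Wes), (2023, 7, 35, Nova, Cal), (2023, 7, 35, Nova, Dee), (2023, 7, 35, Nova, Rae), (2023, 7, 35, Nova, Wes)}
π_{title, aname, sid} gives {(Atlas, Cal, 12), (Atlas, Dee, 12), (Atlas, Rae, 12), (Atlas, Wes, 12), (Delta, Cal, 11), (Delta, Dee, 11), (Delta, Rae, 11), (Delta, Wes, 11), (Helix, Cal, 35), (Helix, Dee, 35), (Helix, Rae, 35), (Helix, Wes, 35), (Lyra, Cal, 11), (Lyra, Dee, 11), (Lyra, Rae, 11), (Lyra, Wes, 11), (Nova, Cal, 7), (Nova, Dee, 7), (Nova, Rae, 7), (Nova, Wes, 7), (Omega, Cal, 39), (Omega, Dee, 39), (Omega, Rae, 39), (Omega, Wes, 39)}.
Filtering on title = Omega leaves {(Omega, Cal, 39), (Omega, Dee, 39), (Omega, Rae, 39), (Omega, Wes, 39)}.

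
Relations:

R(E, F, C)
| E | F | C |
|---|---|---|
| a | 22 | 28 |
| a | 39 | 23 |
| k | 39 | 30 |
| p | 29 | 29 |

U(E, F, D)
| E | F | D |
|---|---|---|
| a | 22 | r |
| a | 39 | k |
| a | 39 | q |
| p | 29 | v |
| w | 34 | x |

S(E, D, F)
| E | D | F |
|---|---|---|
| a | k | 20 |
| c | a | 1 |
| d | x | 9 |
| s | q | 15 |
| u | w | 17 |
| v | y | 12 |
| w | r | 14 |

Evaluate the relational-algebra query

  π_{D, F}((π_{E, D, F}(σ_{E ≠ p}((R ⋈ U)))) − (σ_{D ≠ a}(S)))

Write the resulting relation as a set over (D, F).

{(k, 39), (q, 39), (r, 22)}

Natural join on E, F: {(a, 22, 28, r), (a, 39, 23, k), (a, 39, 23, q), (p, 29, 29, v)}
Apply σ_{E ≠ p}; surviving tuples: {(a, 22, 28, r), (a, 39, 23, k), (a, 39, 23, q)}
π[E, D, F]: project onto (E, D, F) → {(a, k, 39), (a, q, 39), (a, r, 22)}
Apply σ_{D ≠ a}; surviving tuples: {(a, k, 20), (d, x, 9), (s, q, 15), (u, w, 17), (v, y, 12), (w, r, 14)}
Difference: {(a, k, 39), (a, q, 39), (a, r, 22)} with {(a, k, 20), (d, x, 9), (s, q, 15), (u, w, 17), (v, y, 12), (w, r, 14)} → {(a, k, 39), (a, q, 39), (a, r, 22)}
π[D, F]: project onto (D, F) → {(k, 39), (q, 39), (r, 22)}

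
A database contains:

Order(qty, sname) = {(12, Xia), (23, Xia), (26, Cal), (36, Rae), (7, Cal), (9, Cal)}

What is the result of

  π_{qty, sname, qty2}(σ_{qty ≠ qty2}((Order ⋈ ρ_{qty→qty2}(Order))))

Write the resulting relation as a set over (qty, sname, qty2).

{(12, Xia, 23), (23, Xia, 12), (26, Cal, 7), (26, Cal, 9), (7, Cal, 26), (7, Cal, 9), (9, Cal, 26), (9, Cal, 7)}

ρ[qty→qty2]: schema becomes (qty2, sname); tuples unchanged.
Natural join on sname: {(12, Xia, 12), (12, Xia, 23), (23, Xia, 12), (23, Xia, 23), (26, Cal, 26), (26, Cal, 7), (26, Cal, 9), (36, Rae, 36), (7, Cal, 26), (7, Cal, 7), (7, Cal, 9), (9, Cal, 26), (9, Cal, 7), (9, Cal, 9)}
Apply σ_{qty ≠ qty2}; surviving tuples: {(12, Xia, 23), (23, Xia, 12), (26, Cal, 7), (26, Cal, 9), (7, Cal, 26), (7, Cal, 9), (9, Cal, 26), (9, Cal, 7)}
Projecting to qty, sname, qty2: {(12, Xia, 23), (23, Xia, 12), (26, Cal, 7), (26, Cal, 9), (7, Cal, 26), (7, Cal, 9), (9, Cal, 26), (9, Cal, 7)}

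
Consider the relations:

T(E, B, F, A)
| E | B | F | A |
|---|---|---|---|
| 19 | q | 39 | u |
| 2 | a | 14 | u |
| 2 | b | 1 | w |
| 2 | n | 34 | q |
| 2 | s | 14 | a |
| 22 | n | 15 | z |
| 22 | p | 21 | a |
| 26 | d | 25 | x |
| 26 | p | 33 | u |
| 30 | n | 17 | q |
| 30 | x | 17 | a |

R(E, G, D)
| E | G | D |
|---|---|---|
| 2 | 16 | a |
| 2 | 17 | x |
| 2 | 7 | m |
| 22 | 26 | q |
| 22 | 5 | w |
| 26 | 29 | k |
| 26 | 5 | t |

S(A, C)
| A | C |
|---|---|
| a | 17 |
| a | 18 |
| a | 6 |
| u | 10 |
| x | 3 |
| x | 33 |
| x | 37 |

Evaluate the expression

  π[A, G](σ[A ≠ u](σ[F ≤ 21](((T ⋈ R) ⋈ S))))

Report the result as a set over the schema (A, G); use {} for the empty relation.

Joining T and R on E yields {(2, a, 14, u, 16, a), (2, a, 14, u, 17, x), (2, a, 14, u, 7, m), (2, b, 1, w, 16, a), (2, b, 1, w, 17, x), (2, b, 1, w, 7, m), (2, n, 34, q, 16, a), (2, n, 34, q, 17, x), (2, n, 34, q, 7, m), (2, s, 14, a, 16, a), (2, s, 14, a, 17, x), (2, s, 14, a, 7, m), (22, n, 15, z, 26, q), (22, n, 15, z, 5, w), (22, p, 21, a, 26, q), (22, p, 21, a, 5, w), (26, d, 25, x, 29, k), (26, d, 25, x, 5, t), (26, p, 33, u, 29, k), (26, p, 33, u, 5, t)}.
Joining (T ⋈ R) and S on A yields {(2, a, 14, u, 16, a, 10), (2, a, 14, u, 17, x, 10), (2, a, 14, u, 7, m, 10), (2, s, 14, a, 16, a, 17), (2, s, 14, a, 16, a, 18), (2, s, 14, a, 16, a, 6), (2, s, 14, a, 17, x, 17), (2, s, 14, a, 17, x, 18), (2, s, 14, a, 17, x, 6), (2, s, 14, a, 7, m, 17), (2, s, 14, a, 7, m, 18), (2, s, 14, a, 7, m, 6), (22, p, 21, a, 26, q, 17), (22, p, 21, a, 26, q, 18), (22, p, 21, a, 26, q, 6), (22, p, 21, a, 5, w, 17), (22, p, 21, a, 5, w, 18), (22, p, 21, a, 5, w, 6), (26, d, 25, x, 29, k, 3), (26, d, 25, x, 29, k, 33), (26, d, 25, x, 29, k, 37), (26, d, 25, x, 5, t, 3), (26, d, 25, x, 5, t, 33), (26, d, 25, x, 5, t, 37), (26, p, 33, u, 29, k, 10), (26, p, 33, u, 5, t, 10)}.
Selection F ≤ 21: {(2, a, 14, u, 16, a, 10), (2, a, 14, u, 17, x, 10), (2, a, 14, u, 7, m, 10), (2, s, 14, a, 16, a, 17), (2, s, 14, a, 16, a, 18), (2, s, 14, a, 16, a, 6), (2, s, 14, a, 17, x, 17), (2, s, 14, a, 17, x, 18), (2, s, 14, a, 17, x, 6), (2, s, 14, a, 7, m, 17), (2, s, 14, a, 7, m, 18), (2, s, 14, a, 7, m, 6), (22, p, 21, a, 26, q, 17), (22, p, 21, a, 26, q, 18), (22, p, 21, a, 26, q, 6), (22, p, 21, a, 5, w, 17), (22, p, 21, a, 5, w, 18), (22, p, 21, a, 5, w, 6)}
Selection A ≠ u: {(2, s, 14, a, 16, a, 17), (2, s, 14, a, 16, a, 18), (2, s, 14, a, 16, a, 6), (2, s, 14, a, 17, x, 17), (2, s, 14, a, 17, x, 18), (2, s, 14, a, 17, x, 6), (2, s, 14, a, 7, m, 17), (2, s, 14, a, 7, m, 18), (2, s, 14, a, 7, m, 6), (22, p, 21, a, 26, q, 17), (22, p, 21, a, 26, q, 18), (22, p, 21, a, 26, q, 6), (22, p, 21, a, 5, w, 17), (22, p, 21, a, 5, w, 18), (22, p, 21, a, 5, w, 6)}
Keep only column(s) A, G (10 duplicate(s) eliminated): {(a, 16), (a, 17), (a, 26), (a, 5), (a, 7)}

{(a, 16), (a, 17), (a, 26), (a, 5), (a, 7)}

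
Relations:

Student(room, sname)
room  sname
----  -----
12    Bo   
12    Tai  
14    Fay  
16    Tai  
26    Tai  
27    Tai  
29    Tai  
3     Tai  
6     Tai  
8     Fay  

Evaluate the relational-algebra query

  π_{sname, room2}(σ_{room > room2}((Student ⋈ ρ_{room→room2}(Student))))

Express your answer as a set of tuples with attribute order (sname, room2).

ρ[room→room2]: schema becomes (room2, sname); tuples unchanged.
Natural join on sname: {(12, Bo, 12), (12, Tai, 12), (12, Tai, 16), (12, Tai, 26), (12, Tai, 27), (12, Tai, 29), (12, Tai, 3), (12, Tai, 6), (14, Fay, 14), (14, Fay, 8), (16, Tai, 12), (16, Tai, 16), (16, Tai, 26), (16, Tai, 27), (16, Tai, 29), (16, Tai, 3), (16, Tai, 6), (26, Tai, 12), (26, Tai, 16), (26, Tai, 26), (26, Tai, 27), (26, Tai, 29), (26, Tai, 3), (26, Tai, 6), (27, Tai, 12), (27, Tai, 16), (27, Tai, 26), (27, Tai, 27), (27, Tai, 29), (27, Tai, 3), (27, Tai, 6), (29, Tai, 12), (29, Tai, 16), (29, Tai, 26), (29, Tai, 27), (29, Tai, 29), (29, Tai, 3), (29, Tai, 6), (3, Tai, 12), (3, Tai, 16), (3, Tai, 26), (3, Tai, 27), (3, Tai, 29), (3, Tai, 3), (3, Tai, 6), (6, Tai, 12), (6, Tai, 16), (6, Tai, 26), (6, Tai, 27), (6, Tai, 29), (6, Tai, 3), (6, Tai, 6), (8, Fay, 14), (8, Fay, 8)}
Apply σ_{room > room2}; surviving tuples: {(12, Tai, 3), (12, Tai, 6), (14, Fay, 8), (16, Tai, 12), (16, Tai, 3), (16, Tai, 6), (26, Tai, 12), (26, Tai, 16), (26, Tai, 3), (26, Tai, 6), (27, Tai, 12), (27, Tai, 16), (27, Tai, 26), (27, Tai, 3), (27, Tai, 6), (29, Tai, 12), (29, Tai, 16), (29, Tai, 26), (29, Tai, 27), (29, Tai, 3), (29, Tai, 6), (6, Tai, 3)}
Keep only column(s) sname, room2 (15 duplicate(s) eliminated): {(Fay, 8), (Tai, 12), (Tai, 16), (Tai, 26), (Tai, 27), (Tai, 3), (Tai, 6)}

{(Fay, 8), (Tai, 12), (Tai, 16), (Tai, 26), (Tai, 27), (Tai, 3), (Tai, 6)}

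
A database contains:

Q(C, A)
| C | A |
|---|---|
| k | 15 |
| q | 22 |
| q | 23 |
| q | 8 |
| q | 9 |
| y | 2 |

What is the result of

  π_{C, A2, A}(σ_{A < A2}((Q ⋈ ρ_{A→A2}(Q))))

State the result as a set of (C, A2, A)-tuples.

ρ[A→A2]: schema becomes (C, A2); tuples unchanged.
Joining Q and ρ_{A→A2}(Q) on C yields {(k, 15, 15), (q, 22, 22), (q, 22, 23), (q, 22, 8), (q, 22, 9), (q, 23, 22), (q, 23, 23), (q, 23, 8), (q, 23, 9), (q, 8, 22), (q, 8, 23), (q, 8, 8), (q, 8, 9), (q, 9, 22), (q, 9, 23), (q, 9, 8), (q, 9, 9), (y, 2, 2)}.
Filtering on A < A2 leaves {(q, 22, 23), (q, 8, 22), (q, 8, 23), (q, 8, 9), (q, 9, 22), (q, 9, 23)}.
Keep only column(s) C, A2, A: {(q, 22, 8), (q, 22, 9), (q, 23, 22), (q, 23, 8), (q, 23, 9), (q, 9, 8)}

{(q, 22, 8), (q, 22, 9), (q, 23, 22), (q, 23, 8), (q, 23, 9), (q, 9, 8)}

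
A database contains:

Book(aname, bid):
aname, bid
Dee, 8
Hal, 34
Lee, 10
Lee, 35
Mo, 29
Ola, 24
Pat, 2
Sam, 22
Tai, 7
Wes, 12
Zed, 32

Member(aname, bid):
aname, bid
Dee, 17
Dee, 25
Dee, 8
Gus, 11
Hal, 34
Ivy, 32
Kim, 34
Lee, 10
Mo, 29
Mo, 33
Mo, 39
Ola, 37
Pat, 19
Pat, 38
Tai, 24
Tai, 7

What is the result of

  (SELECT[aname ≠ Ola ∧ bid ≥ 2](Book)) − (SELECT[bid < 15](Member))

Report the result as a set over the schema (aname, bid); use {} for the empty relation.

{(Hal, 34), (Lee, 35), (Mo, 29), (Pat, 2), (Sam, 22), (Wes, 12), (Zed, 32)}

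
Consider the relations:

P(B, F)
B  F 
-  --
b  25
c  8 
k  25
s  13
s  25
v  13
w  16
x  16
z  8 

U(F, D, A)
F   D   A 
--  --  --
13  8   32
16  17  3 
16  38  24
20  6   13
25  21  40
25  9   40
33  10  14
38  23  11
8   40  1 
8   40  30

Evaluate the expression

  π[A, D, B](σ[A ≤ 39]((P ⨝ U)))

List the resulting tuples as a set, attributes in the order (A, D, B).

{(1, 40, c), (1, 40, z), (24, 38, w), (24, 38, x), (3, 17, w), (3, 17, x), (30, 40, c), (30, 40, z), (32, 8, s), (32, 8, v)}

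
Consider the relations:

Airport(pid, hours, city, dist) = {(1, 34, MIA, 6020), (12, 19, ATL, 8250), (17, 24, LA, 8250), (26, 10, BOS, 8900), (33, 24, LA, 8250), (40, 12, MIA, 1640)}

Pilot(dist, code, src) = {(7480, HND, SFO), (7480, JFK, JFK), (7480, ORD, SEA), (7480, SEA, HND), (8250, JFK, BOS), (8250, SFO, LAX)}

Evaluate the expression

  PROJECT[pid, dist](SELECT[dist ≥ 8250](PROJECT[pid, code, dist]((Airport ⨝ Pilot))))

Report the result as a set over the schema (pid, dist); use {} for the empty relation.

Airport ⋈ Pilot (natural join on dist): {(12, 19, ATL, 8250, JFK, BOS), (12, 19, ATL, 8250, SFO, LAX), (17, 24, LA, 8250, JFK, BOS), (17, 24, LA, 8250, SFO, LAX), (33, 24, LA, 8250, JFK, BOS), (33, 24, LA, 8250, SFO, LAX)}
Projecting to pid, code, dist: {(12, JFK, 8250), (12, SFO, 8250), (17, JFK, 8250), (17, SFO, 8250), (33, JFK, 8250), (33, SFO, 8250)}
Filtering on dist ≥ 8250 leaves {(12, JFK, 8250), (12, SFO, 8250), (17, JFK, 8250), (17, SFO, 8250), (33, JFK, 8250), (33, SFO, 8250)}.
Projecting to pid, dist (3 duplicate(s) eliminated): {(12, 8250), (17, 8250), (33, 8250)}

{(12, 8250), (17, 8250), (33, 8250)}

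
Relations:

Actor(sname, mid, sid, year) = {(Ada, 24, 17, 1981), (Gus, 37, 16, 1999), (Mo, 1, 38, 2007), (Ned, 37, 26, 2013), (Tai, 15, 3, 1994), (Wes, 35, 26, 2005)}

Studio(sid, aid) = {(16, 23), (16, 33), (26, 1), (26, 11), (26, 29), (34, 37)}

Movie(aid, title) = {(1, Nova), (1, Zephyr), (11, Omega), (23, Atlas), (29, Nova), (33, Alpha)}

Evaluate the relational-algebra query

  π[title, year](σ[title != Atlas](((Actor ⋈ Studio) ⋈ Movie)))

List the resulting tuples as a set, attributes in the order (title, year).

Joining Actor and Studio on sid yields {(Gus, 37, 16, 1999, 23), (Gus, 37, 16, 1999, 33), (Ned, 37, 26, 2013, 1), (Ned, 37, 26, 2013, 11), (Ned, 37, 26, 2013, 29), (Wes, 35, 26, 2005, 1), (Wes, 35, 26, 2005, 11), (Wes, 35, 26, 2005, 29)}.
Joining (Actor ⋈ Studio) and Movie on aid yields {(Gus, 37, 16, 1999, 23, Atlas), (Gus, 37, 16, 1999, 33, Alpha), (Ned, 37, 26, 2013, 1, Nova), (Ned, 37, 26, 2013, 1, Zephyr), (Ned, 37, 26, 2013, 11, Omega), (Ned, 37, 26, 2013, 29, Nova), (Wes, 35, 26, 2005, 1, Nova), (Wes, 35, 26, 2005, 1, Zephyr), (Wes, 35, 26, 2005, 11, Omega), (Wes, 35, 26, 2005, 29, Nova)}.
Filtering on title != Atlas leaves {(Gus, 37, 16, 1999, 33, Alpha), (Ned, 37, 26, 2013, 1, Nova), (Ned, 37, 26, 2013, 1, Zephyr), (Ned, 37, 26, 2013, 11, Omega), (Ned, 37, 26, 2013, 29, Nova), (Wes, 35, 26, 2005, 1, Nova), (Wes, 35, 26, 2005, 1, Zephyr), (Wes, 35, 26, 2005, 11, Omega), (Wes, 35, 26, 2005, 29, Nova)}.
Keep only column(s) title, year (2 duplicate(s) eliminated): {(Alpha, 1999), (Nova, 2005), (Nova, 2013), (Omega, 2005), (Omega, 2013), (Zephyr, 2005), (Zephyr, 2013)}

{(Alpha, 1999), (Nova, 2005), (Nova, 2013), (Omega, 2005), (Omega, 2013), (Zephyr, 2005), (Zephyr, 2013)}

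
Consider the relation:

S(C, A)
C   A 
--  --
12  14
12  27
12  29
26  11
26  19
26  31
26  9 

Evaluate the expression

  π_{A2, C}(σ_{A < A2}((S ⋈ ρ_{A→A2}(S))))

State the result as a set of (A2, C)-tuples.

ρ[A→A2]: schema becomes (C, A2); tuples unchanged.
Natural join on C: {(12, 14, 14), (12, 14, 27), (12, 14, 29), (12, 27, 14), (12, 27, 27), (12, 27, 29), (12, 29, 14), (12, 29, 27), (12, 29, 29), (26, 11, 11), (26, 11, 19), (26, 11, 31), (26, 11, 9), (26, 19, 11), (26, 19, 19), (26, 19, 31), (26, 19, 9), (26, 31, 11), (26, 31, 19), (26, 31, 31), (26, 31, 9), (26, 9, 11), (26, 9, 19), (26, 9, 31), (26, 9, 9)}
Filtering on A < A2 leaves {(12, 14, 27), (12, 14, 29), (12, 27, 29), (26, 11, 19), (26, 11, 31), (26, 19, 31), (26, 9, 11), (26, 9, 19), (26, 9, 31)}.
Projecting to A2, C (4 duplicate(s) eliminated): {(11, 26), (19, 26), (27, 12), (29, 12), (31, 26)}

{(11, 26), (19, 26), (27, 12), (29, 12), (31, 26)}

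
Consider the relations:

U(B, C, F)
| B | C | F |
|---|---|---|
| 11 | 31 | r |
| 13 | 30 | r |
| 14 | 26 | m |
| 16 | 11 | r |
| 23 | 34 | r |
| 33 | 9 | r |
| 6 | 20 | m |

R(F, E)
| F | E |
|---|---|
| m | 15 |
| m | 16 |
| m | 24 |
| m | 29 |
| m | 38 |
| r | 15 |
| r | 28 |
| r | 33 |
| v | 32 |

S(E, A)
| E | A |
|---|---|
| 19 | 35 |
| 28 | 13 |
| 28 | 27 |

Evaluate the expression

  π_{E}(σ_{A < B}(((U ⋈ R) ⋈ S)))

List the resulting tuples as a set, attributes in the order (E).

{28}

Joining U and R on F yields {(11, 31, r, 15), (11, 31, r, 28), (11, 31, r, 33), (13, 30, r, 15), (13, 30, r, 28), (13, 30, r, 33), (14, 26, m, 15), (14, 26, m, 16), (14, 26, m, 24), (14, 26, m, 29), (14, 26, m, 38), (16, 11, r, 15), (16, 11, r, 28), (16, 11, r, 33), (23, 34, r, 15), (23, 34, r, 28), (23, 34, r, 33), (33, 9, r, 15), (33, 9, r, 28), (33, 9, r, 33), (6, 20, m, 15), (6, 20, m, 16), (6, 20, m, 24), (6, 20, m, 29), (6, 20, m, 38)}.
Joining (U ⋈ R) and S on E yields {(11, 31, r, 28, 13), (11, 31, r, 28, 27), (13, 30, r, 28, 13), (13, 30, r, 28, 27), (16, 11, r, 28, 13), (16, 11, r, 28, 27), (23, 34, r, 28, 13), (23, 34, r, 28, 27), (33, 9, r, 28, 13), (33, 9, r, 28, 27)}.
Filtering on A < B leaves {(16, 11, r, 28, 13), (23, 34, r, 28, 13), (33, 9, r, 28, 13), (33, 9, r, 28, 27)}.
π_{E} gives {28} (3 duplicate(s) eliminated).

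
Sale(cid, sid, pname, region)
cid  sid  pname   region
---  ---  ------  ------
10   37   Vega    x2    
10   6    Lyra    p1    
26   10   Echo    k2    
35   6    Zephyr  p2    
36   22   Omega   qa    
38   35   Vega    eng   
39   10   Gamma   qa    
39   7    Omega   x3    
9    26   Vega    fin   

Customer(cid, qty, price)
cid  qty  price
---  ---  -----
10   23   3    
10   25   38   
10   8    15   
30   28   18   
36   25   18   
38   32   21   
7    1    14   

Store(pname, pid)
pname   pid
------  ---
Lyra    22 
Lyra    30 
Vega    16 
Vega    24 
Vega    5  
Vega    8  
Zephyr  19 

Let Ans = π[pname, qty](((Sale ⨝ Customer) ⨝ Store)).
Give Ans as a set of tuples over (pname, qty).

{(Lyra, 23), (Lyra, 25), (Lyra, 8), (Vega, 23), (Vega, 25), (Vega, 32), (Vega, 8)}

Sale ⋈ Customer (natural join on cid): {(10, 37, Vega, x2, 23, 3), (10, 37, Vega, x2, 25, 38), (10, 37, Vega, x2, 8, 15), (10, 6, Lyra, p1, 23, 3), (10, 6, Lyra, p1, 25, 38), (10, 6, Lyra, p1, 8, 15), (36, 22, Omega, qa, 25, 18), (38, 35, Vega, eng, 32, 21)}
(Sale ⨝ Customer) ⋈ Store (natural join on pname): {(10, 37, Vega, x2, 23, 3, 16), (10, 37, Vega, x2, 23, 3, 24), (10, 37, Vega, x2, 23, 3, 5), (10, 37, Vega, x2, 23, 3, 8), (10, 37, Vega, x2, 25, 38, 16), (10, 37, Vega, x2, 25, 38, 24), (10, 37, Vega, x2, 25, 38, 5), (10, 37, Vega, x2, 25, 38, 8), (10, 37, Vega, x2, 8, 15, 16), (10, 37, Vega, x2, 8, 15, 24), (10, 37, Vega, x2, 8, 15, 5), (10, 37, Vega, x2, 8, 15, 8), (10, 6, Lyra, p1, 23, 3, 22), (10, 6, Lyra, p1, 23, 3, 30), (10, 6, Lyra, p1, 25, 38, 22), (10, 6, Lyra, p1, 25, 38, 30), (10, 6, Lyra, p1, 8, 15, 22), (10, 6, Lyra, p1, 8, 15, 30), (38, 35, Vega, eng, 32, 21, 16), (38, 35, Vega, eng, 32, 21, 24), (38, 35, Vega, eng, 32, 21, 5), (38, 35, Vega, eng, 32, 21, 8)}
Keep only column(s) pname, qty (15 duplicate(s) eliminated): {(Lyra, 23), (Lyra, 25), (Lyra, 8), (Vega, 23), (Vega, 25), (Vega, 32), (Vega, 8)}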